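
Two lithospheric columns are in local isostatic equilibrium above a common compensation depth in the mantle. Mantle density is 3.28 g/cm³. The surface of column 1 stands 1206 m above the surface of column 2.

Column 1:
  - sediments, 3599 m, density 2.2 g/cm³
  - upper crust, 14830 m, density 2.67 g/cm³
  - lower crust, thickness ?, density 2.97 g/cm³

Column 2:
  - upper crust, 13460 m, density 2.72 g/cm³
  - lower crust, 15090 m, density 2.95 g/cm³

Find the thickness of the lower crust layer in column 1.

Take the compensation level at the base of the deeper column (depth z_c below the surface of column 1) and equate Σ ρ_i t_i down to z_c; mantle fills any gap and the z_c terms cancel.
Column 1: 3599×2.2 + 14830×2.67 + x×2.97 + (z_c − 18429 − x)×3.28
Column 2: 1206×0 + 13460×2.72 + 15090×2.95 + (z_c − 1206 − 28550)×3.28
The z_c×3.28 term appears on both sides and cancels. Collect the known terms of each column as K = Σ(ρt)_known − 3.28 × (depth of known layers): K_1 = 47513.9 − 3.28×18429 = −12933.22; K_2 = 81126.7 − 3.28×(1206 + 28550) = −16472.98.
Balance: K_1 − x×(3.28 − 2.97) = K_2, so x = (K_1 − K_2)/(3.28 − 2.97) = 3539.76/0.31 = 11400 m.

11400 m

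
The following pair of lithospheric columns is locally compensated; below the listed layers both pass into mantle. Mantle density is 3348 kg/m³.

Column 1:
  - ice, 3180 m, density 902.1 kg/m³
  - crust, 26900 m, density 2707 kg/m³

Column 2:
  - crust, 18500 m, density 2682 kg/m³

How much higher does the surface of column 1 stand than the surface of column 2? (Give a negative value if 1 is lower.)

For any compensation level in the mantle, the mantle terms cancel and isostasy reduces to e = (Σt_1 − Σt_2) − (Σ(ρt)_1 − Σ(ρt)_2) / ρ_m.
Σt_1 = 30080 m; Σt_2 = 18500 m; Σ(ρt)_1 = 75686978; Σ(ρt)_2 = 49617000 (in m·kg/m³).
e = (30080 − 18500) − (75686978 − 49617000) / 3348 = 3790 m.

3790 m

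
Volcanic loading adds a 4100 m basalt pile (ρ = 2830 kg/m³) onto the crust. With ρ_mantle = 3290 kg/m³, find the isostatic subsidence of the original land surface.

Subaerial loading: s = t ρ_load / ρ_m.
s = 4100 m × 2830/3290 = 3530 m.

3530 m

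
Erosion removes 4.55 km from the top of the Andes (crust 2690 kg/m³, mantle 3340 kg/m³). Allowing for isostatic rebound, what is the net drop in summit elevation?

0.885 km

Rebound u = e ρ_c/ρ_m = 4.55 km × 2690/3340 = 3.665 km.
Net surface drop = e − u = 4.55 km − 3.665 km = e (ρ_m − ρ_c)/ρ_m = 0.885 km.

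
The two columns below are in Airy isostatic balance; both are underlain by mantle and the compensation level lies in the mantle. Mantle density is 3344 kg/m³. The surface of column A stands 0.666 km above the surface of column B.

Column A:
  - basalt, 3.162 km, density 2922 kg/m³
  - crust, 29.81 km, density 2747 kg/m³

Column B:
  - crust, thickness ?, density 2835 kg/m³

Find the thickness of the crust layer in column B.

Take the compensation level at the base of the deeper column (depth z_c below the surface of column A) and equate Σ ρ_i t_i down to z_c; mantle fills any gap and the z_c terms cancel.
Column A: 3.162×2922 + 29.81×2747 + (z_c − 32.972)×3344
Column B: 0.666×0 + x×2835 + (z_c − 0.666 − 0 − x)×3344
The z_c×3344 term appears on both sides and cancels. Collect the known terms of each column as K = Σ(ρt)_known − 3344 × (depth of known layers): K_A = 91127.434 − 3344×32.972 = −19130.934; K_B = 0 − 3344×(0.666 + 0) = −2227.104.
Balance: K_A = K_B − x×(3344 − 2835), so x = (K_B − K_A)/(3344 − 2835) = 16903.8/509 = 33.2 km.

33.2 km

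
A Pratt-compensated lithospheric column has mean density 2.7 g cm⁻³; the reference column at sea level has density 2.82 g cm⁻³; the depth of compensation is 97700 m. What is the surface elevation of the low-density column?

4340 m

ρ_ref D = ρ (D + h) → h = D (ρ_ref − ρ)/ρ.
h = 97700 m × (2.82 − 2.7)/2.7 = 4340 m.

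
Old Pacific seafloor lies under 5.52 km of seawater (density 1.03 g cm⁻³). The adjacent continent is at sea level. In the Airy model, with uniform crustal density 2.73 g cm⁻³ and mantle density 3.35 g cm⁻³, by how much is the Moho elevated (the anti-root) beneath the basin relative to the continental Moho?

15.1 km

In Airy isostatic equilibrium: replacing crust with seawater at the top is compensated by replacing crust with mantle at the base: d (ρ_c − ρ_w) = a (ρ_m − ρ_c).
a = d (ρ_c − ρ_w)/(ρ_m − ρ_c) = 5.52 km × 1.7/0.62 = 15.1 km.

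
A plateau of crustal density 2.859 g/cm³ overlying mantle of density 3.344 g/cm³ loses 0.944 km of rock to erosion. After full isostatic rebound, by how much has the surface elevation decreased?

0.137 km

Rebound u = e ρ_c/ρ_m = 0.944 km × 2.859/3.344 = 0.8071 km.
Net surface drop = e − u = 0.944 km − 0.8071 km = e (ρ_m − ρ_c)/ρ_m = 0.137 km.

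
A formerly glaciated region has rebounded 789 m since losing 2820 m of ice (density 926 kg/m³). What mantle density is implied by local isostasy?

ρ_m = ρ_ice t / u = 926 × 2820 m/789 m = 3310 kg/m³.

3310 kg/m³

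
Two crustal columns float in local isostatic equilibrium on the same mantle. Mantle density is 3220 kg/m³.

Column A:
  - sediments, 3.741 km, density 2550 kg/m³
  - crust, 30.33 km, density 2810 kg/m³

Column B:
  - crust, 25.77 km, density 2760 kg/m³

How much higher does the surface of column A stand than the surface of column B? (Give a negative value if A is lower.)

For any compensation level in the mantle, the mantle terms cancel and isostasy reduces to e = (Σt_A − Σt_B) − (Σ(ρt)_A − Σ(ρt)_B) / ρ_m.
Σt_A = 34.071 km; Σt_B = 25.77 km; Σ(ρt)_A = 94766.85; Σ(ρt)_B = 71125.2 (in km·kg/m³).
e = (34.071 − 25.77) − (94766.85 − 71125.2) / 3220 = 0.959 km.

0.959 km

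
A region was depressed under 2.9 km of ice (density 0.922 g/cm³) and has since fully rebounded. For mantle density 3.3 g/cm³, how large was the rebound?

0.81 km

Removing the load lets mantle flow back in; uplift u satisfies ρ_ice t = ρ_m u.
u = t ρ_ice/ρ_m = 2.9 km × 0.922/3.3 = 0.81 km.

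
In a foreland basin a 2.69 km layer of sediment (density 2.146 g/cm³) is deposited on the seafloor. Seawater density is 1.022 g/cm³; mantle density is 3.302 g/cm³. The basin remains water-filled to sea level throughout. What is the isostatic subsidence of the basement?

1.33 km

Submarine loading: the sediment displaces seawater, and the subsidence is in turn flooded, so s (ρ_m − ρ_w) = t (ρ_sed − ρ_w).
s = 2.69 km × (2.146 − 1.022) / (3.302 − 1.022) = 1.33 km.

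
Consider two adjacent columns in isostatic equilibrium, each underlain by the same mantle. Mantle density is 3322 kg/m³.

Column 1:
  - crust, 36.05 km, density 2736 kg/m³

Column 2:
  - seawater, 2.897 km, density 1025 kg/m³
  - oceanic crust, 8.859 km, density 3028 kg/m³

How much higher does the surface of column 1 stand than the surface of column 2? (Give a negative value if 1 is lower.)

For any compensation level in the mantle, the mantle terms cancel and isostasy reduces to e = (Σt_1 − Σt_2) − (Σ(ρt)_1 − Σ(ρt)_2) / ρ_m.
Σt_1 = 36.05 km; Σt_2 = 11.756 km; Σ(ρt)_1 = 98632.8; Σ(ρt)_2 = 29794.477 (in km·kg/m³).
e = (36.05 − 11.756) − (98632.8 − 29794.477) / 3322 = 3.57 km.

3.57 km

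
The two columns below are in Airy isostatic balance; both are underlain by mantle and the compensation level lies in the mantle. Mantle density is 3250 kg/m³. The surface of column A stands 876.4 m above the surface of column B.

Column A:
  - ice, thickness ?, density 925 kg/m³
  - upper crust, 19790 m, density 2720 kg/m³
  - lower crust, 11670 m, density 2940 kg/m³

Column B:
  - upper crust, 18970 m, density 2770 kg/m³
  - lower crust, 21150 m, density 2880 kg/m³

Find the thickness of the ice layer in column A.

2440 m

Take the compensation level at the base of the deeper column (depth z_c below the surface of column A) and equate Σ ρ_i t_i down to z_c; mantle fills any gap and the z_c terms cancel.
Column A: x×925 + 19790×2720 + 11670×2940 + (z_c − 31460 − x)×3250
Column B: 876.4×0 + 18970×2770 + 21150×2880 + (z_c − 876.4 − 40120)×3250
The z_c×3250 term appears on both sides and cancels. Collect the known terms of each column as K = Σ(ρt)_known − 3250 × (depth of known layers): K_A = 88138600 − 3250×31460 = −14106400; K_B = 113458900 − 3250×(876.4 + 40120) = −19779400.
Balance: K_A − x×(3250 − 925) = K_B, so x = (K_A − K_B)/(3250 − 925) = 5673000/2325 = 2440 m.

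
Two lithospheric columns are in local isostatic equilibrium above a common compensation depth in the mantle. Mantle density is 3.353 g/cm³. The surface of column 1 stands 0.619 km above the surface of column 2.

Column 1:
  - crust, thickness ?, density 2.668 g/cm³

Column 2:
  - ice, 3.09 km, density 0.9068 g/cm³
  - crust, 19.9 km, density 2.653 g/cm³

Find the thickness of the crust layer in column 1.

34.4 km

Take the compensation level at the base of the deeper column (depth z_c below the surface of column 1) and equate Σ ρ_i t_i down to z_c; mantle fills any gap and the z_c terms cancel.
Column 1: x×2.668 + (z_c − 0 − x)×3.353
Column 2: 0.619×0 + 3.09×0.9068 + 19.9×2.653 + (z_c − 0.619 − 22.99)×3.353
The z_c×3.353 term appears on both sides and cancels. Collect the known terms of each column as K = Σ(ρt)_known − 3.353 × (depth of known layers): K_1 = 0 − 3.353×0 = 0; K_2 = 55.596712 − 3.353×(0.619 + 22.99) = −23.564265.
Balance: K_1 − x×(3.353 − 2.668) = K_2, so x = (K_1 − K_2)/(3.353 − 2.668) = 23.5643/0.685 = 34.4 km.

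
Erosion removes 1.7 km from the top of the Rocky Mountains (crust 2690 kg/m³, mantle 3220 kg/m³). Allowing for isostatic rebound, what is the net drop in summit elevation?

Rebound u = e ρ_c/ρ_m = 1.7 km × 2690/3220 = 1.42 km.
Net surface drop = e − u = 1.7 km − 1.42 km = e (ρ_m − ρ_c)/ρ_m = 0.28 km.

0.28 km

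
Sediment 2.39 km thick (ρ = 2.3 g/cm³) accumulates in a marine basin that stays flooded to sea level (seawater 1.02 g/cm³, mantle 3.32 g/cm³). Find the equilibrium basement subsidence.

Submarine loading: the sediment displaces seawater, and the subsidence is in turn flooded, so s (ρ_m − ρ_w) = t (ρ_sed − ρ_w).
s = 2.39 km × (2.3 − 1.02) / (3.32 − 1.02) = 1.33 km.

1.33 km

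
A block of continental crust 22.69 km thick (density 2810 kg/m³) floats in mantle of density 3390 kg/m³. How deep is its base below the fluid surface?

Draft d = t ρ_obj/ρ_fluid = 22.69 km × 2810/3390 = 18.8 km.

18.8 km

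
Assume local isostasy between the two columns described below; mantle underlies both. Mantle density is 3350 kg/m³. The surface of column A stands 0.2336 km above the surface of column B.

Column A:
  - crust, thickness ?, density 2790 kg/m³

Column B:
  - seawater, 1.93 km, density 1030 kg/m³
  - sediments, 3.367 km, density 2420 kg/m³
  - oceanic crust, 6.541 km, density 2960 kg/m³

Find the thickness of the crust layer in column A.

Take the compensation level at the base of the deeper column (depth z_c below the surface of column A) and equate Σ ρ_i t_i down to z_c; mantle fills any gap and the z_c terms cancel.
Column A: x×2790 + (z_c − 0 − x)×3350
Column B: 0.2336×0 + 1.93×1030 + 3.367×2420 + 6.541×2960 + (z_c − 0.2336 − 11.838)×3350
The z_c×3350 term appears on both sides and cancels. Collect the known terms of each column as K = Σ(ρt)_known − 3350 × (depth of known layers): K_A = 0 − 3350×0 = 0; K_B = 29497.4 − 3350×(0.2336 + 11.838) = −10942.46.
Balance: K_A − x×(3350 − 2790) = K_B, so x = (K_A − K_B)/(3350 − 2790) = 10942.5/560 = 19.5 km.

19.5 km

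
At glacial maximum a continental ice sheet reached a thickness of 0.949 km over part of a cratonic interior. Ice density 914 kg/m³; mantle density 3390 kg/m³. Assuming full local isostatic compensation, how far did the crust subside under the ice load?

0.256 km

Balancing pressure at the compensation depth: the ice load ρ_ice t is balanced by mantle displaced below, ρ_m s.
s = t ρ_ice / ρ_m = 0.949 km × 914/3390 = 0.256 km.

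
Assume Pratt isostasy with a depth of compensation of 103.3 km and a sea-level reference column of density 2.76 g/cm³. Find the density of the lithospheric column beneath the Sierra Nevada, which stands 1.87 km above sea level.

Pratt balance: ρ_ref D = ρ (D + h).
ρ = ρ_ref D/(D + h) = 2.76 × 103.3 km/(103.3 km + 1.87 km) = 2.71 g/cm³.

2.71 g/cm³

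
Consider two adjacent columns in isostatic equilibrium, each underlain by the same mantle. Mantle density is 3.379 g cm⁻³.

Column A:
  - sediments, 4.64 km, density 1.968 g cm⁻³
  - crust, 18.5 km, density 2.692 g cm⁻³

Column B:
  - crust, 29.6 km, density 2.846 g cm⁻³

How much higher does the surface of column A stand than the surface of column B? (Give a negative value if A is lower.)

1.03 km

For any compensation level in the mantle, the mantle terms cancel and isostasy reduces to e = (Σt_A − Σt_B) − (Σ(ρt)_A − Σ(ρt)_B) / ρ_m.
Σt_A = 23.14 km; Σt_B = 29.6 km; Σ(ρt)_A = 58.93352; Σ(ρt)_B = 84.2416 (in km·g cm⁻³).
e = (23.14 − 29.6) − (58.93352 − 84.2416) / 3.379 = 1.03 km.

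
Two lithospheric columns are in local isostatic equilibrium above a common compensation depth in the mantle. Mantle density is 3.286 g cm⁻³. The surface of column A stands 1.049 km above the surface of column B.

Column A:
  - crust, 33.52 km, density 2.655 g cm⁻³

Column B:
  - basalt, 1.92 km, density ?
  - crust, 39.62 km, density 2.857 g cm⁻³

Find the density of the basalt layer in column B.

2.92 g cm⁻³

Take the compensation level at the base of the deeper column (depth z_c below the surface of column A) and equate Σ ρ_i t_i down to z_c; mantle fills any gap and the z_c terms cancel.
Column A: 33.52×2.655 + (z_c − 33.52)×3.286
Column B: 1.049×0 + 1.92×ρ + 39.62×2.857 + (z_c − 1.049 − 41.54)×3.286
The z_c×3.286 term appears on both sides and cancels. Collect the known terms of each column as K = Σ(ρt)_known − 3.286 × (depth of known layers): K_A = 88.9956 − 3.286×33.52 = −21.15112; K_B = 113.19434 − 3.286×(1.049 + 41.54) = −26.753114.
Balance: K_A = K_B + 1.92×ρ, so ρ = (K_A − K_B)/1.92 = 5.60199/1.92 = 2.92 g cm⁻³.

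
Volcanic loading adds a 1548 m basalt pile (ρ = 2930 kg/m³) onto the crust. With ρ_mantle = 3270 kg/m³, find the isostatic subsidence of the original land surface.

1390 m

Subaerial loading: s = t ρ_load / ρ_m.
s = 1548 m × 2930/3270 = 1390 m.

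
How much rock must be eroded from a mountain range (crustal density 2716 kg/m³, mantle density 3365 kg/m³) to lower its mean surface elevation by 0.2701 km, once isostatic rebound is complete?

1.4 km

Net drop Δ = e − u = e − e ρ_c/ρ_m = e (ρ_m − ρ_c)/ρ_m.
e = Δ ρ_m/(ρ_m − ρ_c) = 0.2701 km × 3365/649 = 1.4 km.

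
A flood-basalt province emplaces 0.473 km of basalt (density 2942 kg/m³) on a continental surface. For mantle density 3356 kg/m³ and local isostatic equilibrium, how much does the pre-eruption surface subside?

Subaerial loading: s = t ρ_load / ρ_m.
s = 0.473 km × 2942/3356 = 0.415 km.

0.415 km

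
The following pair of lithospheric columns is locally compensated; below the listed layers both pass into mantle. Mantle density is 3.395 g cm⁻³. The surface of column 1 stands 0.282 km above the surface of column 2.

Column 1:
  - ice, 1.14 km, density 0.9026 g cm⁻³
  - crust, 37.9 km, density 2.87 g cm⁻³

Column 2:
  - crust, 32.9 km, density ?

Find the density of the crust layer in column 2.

2.73 g cm⁻³

Take the compensation level at the base of the deeper column (depth z_c below the surface of column 1) and equate Σ ρ_i t_i down to z_c; mantle fills any gap and the z_c terms cancel.
Column 1: 1.14×0.9026 + 37.9×2.87 + (z_c − 39.04)×3.395
Column 2: 0.282×0 + 32.9×ρ + (z_c − 0.282 − 32.9)×3.395
The z_c×3.395 term appears on both sides and cancels. Collect the known terms of each column as K = Σ(ρt)_known − 3.395 × (depth of known layers): K_1 = 109.801964 − 3.395×39.04 = −22.738836; K_2 = 0 − 3.395×(0.282 + 32.9) = −112.65289.
Balance: K_1 = K_2 + 32.9×ρ, so ρ = (K_1 − K_2)/32.9 = 89.9141/32.9 = 2.73 g cm⁻³.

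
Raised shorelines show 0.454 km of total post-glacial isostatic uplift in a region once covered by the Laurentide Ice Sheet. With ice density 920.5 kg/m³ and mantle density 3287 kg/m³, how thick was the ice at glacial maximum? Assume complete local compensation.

1.62 km

u = t ρ_ice/ρ_m → t = u ρ_m/ρ_ice = 0.454 km × 3287/920.5 = 1.62 km.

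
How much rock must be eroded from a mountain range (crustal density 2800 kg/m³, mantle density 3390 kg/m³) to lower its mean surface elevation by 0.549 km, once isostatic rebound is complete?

Net drop Δ = e − u = e − e ρ_c/ρ_m = e (ρ_m − ρ_c)/ρ_m.
e = Δ ρ_m/(ρ_m − ρ_c) = 0.549 km × 3390/590 = 3.15 km.

3.15 km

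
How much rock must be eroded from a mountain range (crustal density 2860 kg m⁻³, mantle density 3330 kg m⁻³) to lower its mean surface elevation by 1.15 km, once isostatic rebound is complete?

8.15 km

Net drop Δ = e − u = e − e ρ_c/ρ_m = e (ρ_m − ρ_c)/ρ_m.
e = Δ ρ_m/(ρ_m − ρ_c) = 1.15 km × 3330/470 = 8.15 km.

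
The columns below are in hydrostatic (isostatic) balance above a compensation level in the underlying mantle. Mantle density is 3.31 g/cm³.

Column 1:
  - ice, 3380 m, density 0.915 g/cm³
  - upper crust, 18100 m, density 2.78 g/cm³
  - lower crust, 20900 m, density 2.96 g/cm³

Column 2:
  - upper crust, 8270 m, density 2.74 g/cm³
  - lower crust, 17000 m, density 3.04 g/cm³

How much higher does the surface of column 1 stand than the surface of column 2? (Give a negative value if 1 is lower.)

4740 m

For any compensation level in the mantle, the mantle terms cancel and isostasy reduces to e = (Σt_1 − Σt_2) − (Σ(ρt)_1 − Σ(ρt)_2) / ρ_m.
Σt_1 = 42380 m; Σt_2 = 25270 m; Σ(ρt)_1 = 115274.7; Σ(ρt)_2 = 74339.8 (in m·g/cm³).
e = (42380 − 25270) − (115274.7 − 74339.8) / 3.31 = 4740 m.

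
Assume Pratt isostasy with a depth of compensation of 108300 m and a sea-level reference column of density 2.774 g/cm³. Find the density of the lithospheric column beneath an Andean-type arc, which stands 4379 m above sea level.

Pratt balance: ρ_ref D = ρ (D + h).
ρ = ρ_ref D/(D + h) = 2.774 × 108300 m/(108300 m + 4379 m) = 2.67 g/cm³.

2.67 g/cm³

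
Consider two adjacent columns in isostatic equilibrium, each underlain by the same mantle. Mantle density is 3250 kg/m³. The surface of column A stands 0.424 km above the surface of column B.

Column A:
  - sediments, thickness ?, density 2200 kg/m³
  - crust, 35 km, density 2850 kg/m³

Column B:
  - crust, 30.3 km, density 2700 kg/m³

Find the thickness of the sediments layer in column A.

3.85 km

Take the compensation level at the base of the deeper column (depth z_c below the surface of column A) and equate Σ ρ_i t_i down to z_c; mantle fills any gap and the z_c terms cancel.
Column A: x×2200 + 35×2850 + (z_c − 35 − x)×3250
Column B: 0.424×0 + 30.3×2700 + (z_c − 0.424 − 30.3)×3250
The z_c×3250 term appears on both sides and cancels. Collect the known terms of each column as K = Σ(ρt)_known − 3250 × (depth of known layers): K_A = 99750 − 3250×35 = −14000; K_B = 81810 − 3250×(0.424 + 30.3) = −18043.
Balance: K_A − x×(3250 − 2200) = K_B, so x = (K_A − K_B)/(3250 − 2200) = 4043/1050 = 3.85 km.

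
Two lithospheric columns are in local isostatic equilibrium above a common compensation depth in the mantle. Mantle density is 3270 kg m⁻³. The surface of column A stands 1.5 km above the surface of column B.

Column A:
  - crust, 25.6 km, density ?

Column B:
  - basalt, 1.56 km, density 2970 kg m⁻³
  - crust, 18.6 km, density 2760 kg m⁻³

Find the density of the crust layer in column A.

Take the compensation level at the base of the deeper column (depth z_c below the surface of column A) and equate Σ ρ_i t_i down to z_c; mantle fills any gap and the z_c terms cancel.
Column A: 25.6×ρ + (z_c − 25.6)×3270
Column B: 1.5×0 + 1.56×2970 + 18.6×2760 + (z_c − 1.5 − 20.16)×3270
The z_c×3270 term appears on both sides and cancels. Collect the known terms of each column as K = Σ(ρt)_known − 3270 × (depth of known layers): K_A = 0 − 3270×25.6 = −83712; K_B = 55969.2 − 3270×(1.5 + 20.16) = −14859.
Balance: K_A + 25.6×ρ = K_B, so ρ = (K_B − K_A)/25.6 = 68853/25.6 = 2690 kg m⁻³.

2690 kg m⁻³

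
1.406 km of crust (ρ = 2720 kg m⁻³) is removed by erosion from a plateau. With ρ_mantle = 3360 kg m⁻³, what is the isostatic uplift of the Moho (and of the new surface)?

Unloading: uplift u = e ρ_c/ρ_m = 1.406 km × 2720/3360 = 1.14 km.

1.14 km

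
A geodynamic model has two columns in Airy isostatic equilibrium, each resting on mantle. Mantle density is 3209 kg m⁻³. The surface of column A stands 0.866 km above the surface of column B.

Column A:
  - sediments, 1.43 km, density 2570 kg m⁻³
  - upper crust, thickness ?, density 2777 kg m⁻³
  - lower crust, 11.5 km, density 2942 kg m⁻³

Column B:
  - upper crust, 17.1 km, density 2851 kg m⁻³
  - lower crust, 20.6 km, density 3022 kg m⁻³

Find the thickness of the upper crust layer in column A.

Take the compensation level at the base of the deeper column (depth z_c below the surface of column A) and equate Σ ρ_i t_i down to z_c; mantle fills any gap and the z_c terms cancel.
Column A: 1.43×2570 + x×2777 + 11.5×2942 + (z_c − 12.93 − x)×3209
Column B: 0.866×0 + 17.1×2851 + 20.6×3022 + (z_c − 0.866 − 37.7)×3209
The z_c×3209 term appears on both sides and cancels. Collect the known terms of each column as K = Σ(ρt)_known − 3209 × (depth of known layers): K_A = 37508.1 − 3209×12.93 = −3984.27; K_B = 111005.3 − 3209×(0.866 + 37.7) = −12752.994.
Balance: K_A − x×(3209 − 2777) = K_B, so x = (K_A − K_B)/(3209 − 2777) = 8768.72/432 = 20.3 km.

20.3 km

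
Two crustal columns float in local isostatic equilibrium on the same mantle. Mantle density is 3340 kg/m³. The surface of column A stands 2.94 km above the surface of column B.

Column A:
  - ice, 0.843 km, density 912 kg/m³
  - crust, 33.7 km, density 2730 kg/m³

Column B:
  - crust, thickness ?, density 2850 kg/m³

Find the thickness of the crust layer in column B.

26.1 km

Take the compensation level at the base of the deeper column (depth z_c below the surface of column A) and equate Σ ρ_i t_i down to z_c; mantle fills any gap and the z_c terms cancel.
Column A: 0.843×912 + 33.7×2730 + (z_c − 34.543)×3340
Column B: 2.94×0 + x×2850 + (z_c − 2.94 − 0 − x)×3340
The z_c×3340 term appears on both sides and cancels. Collect the known terms of each column as K = Σ(ρt)_known − 3340 × (depth of known layers): K_A = 92769.816 − 3340×34.543 = −22603.804; K_B = 0 − 3340×(2.94 + 0) = −9819.6.
Balance: K_A = K_B − x×(3340 − 2850), so x = (K_B − K_A)/(3340 − 2850) = 12784.2/490 = 26.1 km.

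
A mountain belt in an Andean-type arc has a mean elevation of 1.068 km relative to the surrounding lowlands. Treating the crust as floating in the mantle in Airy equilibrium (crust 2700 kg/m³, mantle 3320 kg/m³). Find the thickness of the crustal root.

In Airy isostatic equilibrium: the weight of the topography is balanced by the buoyancy of the root, ρ_c h = (ρ_m − ρ_c) r.
r = h · ρ_c / (ρ_m − ρ_c) = 1.068 km × 2700 / (3320 − 2700) = 4.65 km.

4.65 km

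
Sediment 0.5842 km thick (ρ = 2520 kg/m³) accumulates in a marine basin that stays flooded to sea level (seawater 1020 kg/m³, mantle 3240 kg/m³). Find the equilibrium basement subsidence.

Submarine loading: the sediment displaces seawater, and the subsidence is in turn flooded, so s (ρ_m − ρ_w) = t (ρ_sed − ρ_w).
s = 0.5842 km × (2520 − 1020) / (3240 − 1020) = 0.395 km.

0.395 km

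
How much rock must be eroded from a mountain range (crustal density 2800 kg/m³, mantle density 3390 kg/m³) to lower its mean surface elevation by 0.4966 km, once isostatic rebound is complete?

Net drop Δ = e − u = e − e ρ_c/ρ_m = e (ρ_m − ρ_c)/ρ_m.
e = Δ ρ_m/(ρ_m − ρ_c) = 0.4966 km × 3390/590 = 2.85 km.

2.85 km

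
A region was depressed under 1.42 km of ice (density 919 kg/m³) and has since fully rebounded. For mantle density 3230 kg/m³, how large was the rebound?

0.404 km

Removing the load lets mantle flow back in; uplift u satisfies ρ_ice t = ρ_m u.
u = t ρ_ice/ρ_m = 1.42 km × 919/3230 = 0.404 km.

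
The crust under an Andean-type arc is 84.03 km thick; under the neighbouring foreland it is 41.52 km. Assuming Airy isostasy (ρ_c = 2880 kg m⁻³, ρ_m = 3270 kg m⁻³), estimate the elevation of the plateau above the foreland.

Excess crust Δ = 84.03 km − 41.52 km = 42.51 km, split between elevation h and root r with h + r = Δ.
Airy balance ρ_c h = (ρ_m − ρ_c) r gives r = h ρ_c/(ρ_m − ρ_c), so h (1 + ρ_c/(ρ_m − ρ_c)) = Δ, i.e. h = Δ (ρ_m − ρ_c)/ρ_m.
h = 42.51 km × 390/3270 = 5.07 km.

5.07 km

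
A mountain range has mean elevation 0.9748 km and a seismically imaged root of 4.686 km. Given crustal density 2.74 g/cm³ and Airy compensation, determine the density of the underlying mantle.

Airy balance: ρ_c h = (ρ_m − ρ_c) r → ρ_m = ρ_c (1 + h/r).
ρ_m = 2.74 × (1 + 0.9748 km/4.686 km) = 3.31 g/cm³.

3.31 g/cm³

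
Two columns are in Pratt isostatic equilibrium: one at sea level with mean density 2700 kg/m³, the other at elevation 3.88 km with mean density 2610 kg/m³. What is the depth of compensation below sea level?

ρ_ref D = ρ (D + h) → D (ρ_ref − ρ) = ρ h.
D = ρ h/(ρ_ref − ρ) = 2610 × 3.88 km/(2700 − 2610) = 113 km.

113 km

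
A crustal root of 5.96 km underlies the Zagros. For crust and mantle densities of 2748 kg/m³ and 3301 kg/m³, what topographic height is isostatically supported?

By Archimedes' principle applied to the lithosphere: ρ_c h = (ρ_m − ρ_c) r.
h = r (ρ_m − ρ_c) / ρ_c = 5.96 km × (3301 − 2748) / 2748 = 1.2 km.

1.2 km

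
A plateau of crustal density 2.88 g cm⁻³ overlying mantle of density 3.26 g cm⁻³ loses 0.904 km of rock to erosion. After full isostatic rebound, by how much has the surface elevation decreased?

0.105 km

Rebound u = e ρ_c/ρ_m = 0.904 km × 2.88/3.26 = 0.7986 km.
Net surface drop = e − u = 0.904 km − 0.7986 km = e (ρ_m − ρ_c)/ρ_m = 0.105 km.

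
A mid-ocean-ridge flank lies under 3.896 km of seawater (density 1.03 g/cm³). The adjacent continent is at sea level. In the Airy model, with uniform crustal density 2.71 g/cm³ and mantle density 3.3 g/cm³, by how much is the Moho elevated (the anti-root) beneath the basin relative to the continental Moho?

11.1 km

By Archimedes' principle applied to the lithosphere: replacing crust with seawater at the top is compensated by replacing crust with mantle at the base: d (ρ_c − ρ_w) = a (ρ_m − ρ_c).
a = d (ρ_c − ρ_w)/(ρ_m − ρ_c) = 3.896 km × 1.68/0.59 = 11.1 km.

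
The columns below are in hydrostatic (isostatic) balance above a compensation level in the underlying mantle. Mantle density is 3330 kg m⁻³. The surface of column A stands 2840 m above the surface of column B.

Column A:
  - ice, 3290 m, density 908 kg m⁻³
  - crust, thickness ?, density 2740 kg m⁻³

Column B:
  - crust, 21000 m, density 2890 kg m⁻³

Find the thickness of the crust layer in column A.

18200 m

Take the compensation level at the base of the deeper column (depth z_c below the surface of column A) and equate Σ ρ_i t_i down to z_c; mantle fills any gap and the z_c terms cancel.
Column A: 3290×908 + x×2740 + (z_c − 3290 − x)×3330
Column B: 2840×0 + 21000×2890 + (z_c − 2840 − 21000)×3330
The z_c×3330 term appears on both sides and cancels. Collect the known terms of each column as K = Σ(ρt)_known − 3330 × (depth of known layers): K_A = 2987320 − 3330×3290 = −7968380; K_B = 60690000 − 3330×(2840 + 21000) = −18697200.
Balance: K_A − x×(3330 − 2740) = K_B, so x = (K_A − K_B)/(3330 − 2740) = 10728800/590 = 18200 m.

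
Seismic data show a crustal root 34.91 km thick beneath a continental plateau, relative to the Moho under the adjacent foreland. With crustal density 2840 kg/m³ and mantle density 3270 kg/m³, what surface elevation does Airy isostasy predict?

For local isostatic compensation: ρ_c h = (ρ_m − ρ_c) r.
h = r (ρ_m − ρ_c) / ρ_c = 34.91 km × (3270 − 2840) / 2840 = 5.29 km.

5.29 km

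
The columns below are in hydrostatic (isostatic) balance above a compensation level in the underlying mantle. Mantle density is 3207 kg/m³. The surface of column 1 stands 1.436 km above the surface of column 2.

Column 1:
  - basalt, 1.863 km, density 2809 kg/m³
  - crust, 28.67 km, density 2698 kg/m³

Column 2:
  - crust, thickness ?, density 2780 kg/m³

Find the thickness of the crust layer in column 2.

25.1 km

Take the compensation level at the base of the deeper column (depth z_c below the surface of column 1) and equate Σ ρ_i t_i down to z_c; mantle fills any gap and the z_c terms cancel.
Column 1: 1.863×2809 + 28.67×2698 + (z_c − 30.533)×3207
Column 2: 1.436×0 + x×2780 + (z_c − 1.436 − 0 − x)×3207
The z_c×3207 term appears on both sides and cancels. Collect the known terms of each column as K = Σ(ρt)_known − 3207 × (depth of known layers): K_1 = 82584.827 − 3207×30.533 = −15334.504; K_2 = 0 − 3207×(1.436 + 0) = −4605.252.
Balance: K_1 = K_2 − x×(3207 − 2780), so x = (K_2 − K_1)/(3207 − 2780) = 10729.3/427 = 25.1 km.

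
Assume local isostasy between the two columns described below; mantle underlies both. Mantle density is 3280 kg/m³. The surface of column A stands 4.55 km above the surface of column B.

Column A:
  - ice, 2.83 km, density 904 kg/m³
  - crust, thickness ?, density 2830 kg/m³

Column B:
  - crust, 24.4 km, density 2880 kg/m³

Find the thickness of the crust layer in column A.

39.9 km

Take the compensation level at the base of the deeper column (depth z_c below the surface of column A) and equate Σ ρ_i t_i down to z_c; mantle fills any gap and the z_c terms cancel.
Column A: 2.83×904 + x×2830 + (z_c − 2.83 − x)×3280
Column B: 4.55×0 + 24.4×2880 + (z_c − 4.55 − 24.4)×3280
The z_c×3280 term appears on both sides and cancels. Collect the known terms of each column as K = Σ(ρt)_known − 3280 × (depth of known layers): K_A = 2558.32 − 3280×2.83 = −6724.08; K_B = 70272 − 3280×(4.55 + 24.4) = −24684.
Balance: K_A − x×(3280 − 2830) = K_B, so x = (K_A − K_B)/(3280 − 2830) = 17959.9/450 = 39.9 km.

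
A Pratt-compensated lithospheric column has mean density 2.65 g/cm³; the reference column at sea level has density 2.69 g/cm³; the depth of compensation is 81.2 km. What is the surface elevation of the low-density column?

ρ_ref D = ρ (D + h) → h = D (ρ_ref − ρ)/ρ.
h = 81.2 km × (2.69 − 2.65)/2.65 = 1.23 km.

1.23 km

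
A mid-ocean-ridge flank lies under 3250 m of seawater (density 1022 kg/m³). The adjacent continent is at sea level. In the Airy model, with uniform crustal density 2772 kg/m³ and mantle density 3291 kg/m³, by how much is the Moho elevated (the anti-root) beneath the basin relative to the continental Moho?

11000 m

Isostatic balance requires: replacing crust with seawater at the top is compensated by replacing crust with mantle at the base: d (ρ_c − ρ_w) = a (ρ_m − ρ_c).
a = d (ρ_c − ρ_w)/(ρ_m − ρ_c) = 3250 m × 1750/519 = 11000 m.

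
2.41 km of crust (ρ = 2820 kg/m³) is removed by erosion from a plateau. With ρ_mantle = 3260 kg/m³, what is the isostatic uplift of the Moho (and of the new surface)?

Unloading: uplift u = e ρ_c/ρ_m = 2.41 km × 2820/3260 = 2.08 km.

2.08 km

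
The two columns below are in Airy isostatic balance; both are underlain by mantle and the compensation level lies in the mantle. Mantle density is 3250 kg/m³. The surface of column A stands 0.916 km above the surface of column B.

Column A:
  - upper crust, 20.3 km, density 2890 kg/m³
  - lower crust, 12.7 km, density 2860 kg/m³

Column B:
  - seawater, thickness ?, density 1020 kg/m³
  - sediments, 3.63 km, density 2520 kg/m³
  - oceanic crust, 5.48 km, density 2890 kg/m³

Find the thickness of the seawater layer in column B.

2.09 km

Take the compensation level at the base of the deeper column (depth z_c below the surface of column A) and equate Σ ρ_i t_i down to z_c; mantle fills any gap and the z_c terms cancel.
Column A: 20.3×2890 + 12.7×2860 + (z_c − 33)×3250
Column B: 0.916×0 + x×1020 + 3.63×2520 + 5.48×2890 + (z_c − 0.916 − 9.11 − x)×3250
The z_c×3250 term appears on both sides and cancels. Collect the known terms of each column as K = Σ(ρt)_known − 3250 × (depth of known layers): K_A = 94989 − 3250×33 = −12261; K_B = 24984.8 − 3250×(0.916 + 9.11) = −7599.7.
Balance: K_A = K_B − x×(3250 − 1020), so x = (K_B − K_A)/(3250 − 1020) = 4661.3/2230 = 2.09 km.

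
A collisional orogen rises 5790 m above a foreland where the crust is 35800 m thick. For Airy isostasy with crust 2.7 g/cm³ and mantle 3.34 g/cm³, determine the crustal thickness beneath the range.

66000 m

Root depth r = h ρ_c / (ρ_m − ρ_c) = 5790 m × 2.7 / 0.64 = 24430 m.
Total thickness = T + h + r = 35800 m + 5790 m + 24430 m = 66000 m.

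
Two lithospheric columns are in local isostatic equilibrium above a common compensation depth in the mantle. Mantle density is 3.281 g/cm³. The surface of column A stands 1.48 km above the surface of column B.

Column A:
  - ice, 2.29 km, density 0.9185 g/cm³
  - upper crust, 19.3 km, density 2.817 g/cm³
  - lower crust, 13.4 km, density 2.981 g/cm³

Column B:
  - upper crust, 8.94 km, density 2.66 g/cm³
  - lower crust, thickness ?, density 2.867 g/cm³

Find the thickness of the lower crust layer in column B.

Take the compensation level at the base of the deeper column (depth z_c below the surface of column A) and equate Σ ρ_i t_i down to z_c; mantle fills any gap and the z_c terms cancel.
Column A: 2.29×0.9185 + 19.3×2.817 + 13.4×2.981 + (z_c − 34.99)×3.281
Column B: 1.48×0 + 8.94×2.66 + x×2.867 + (z_c − 1.48 − 8.94 − x)×3.281
The z_c×3.281 term appears on both sides and cancels. Collect the known terms of each column as K = Σ(ρt)_known − 3.281 × (depth of known layers): K_A = 96.416865 − 3.281×34.99 = −18.385325; K_B = 23.7804 − 3.281×(1.48 + 8.94) = −10.40762.
Balance: K_A = K_B − x×(3.281 − 2.867), so x = (K_B − K_A)/(3.281 − 2.867) = 7.9777/0.414 = 19.3 km.

19.3 km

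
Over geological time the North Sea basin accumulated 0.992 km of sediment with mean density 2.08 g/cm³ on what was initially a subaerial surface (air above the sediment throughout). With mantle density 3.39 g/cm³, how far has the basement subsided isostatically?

Subaerial load: s = t ρ_sed / ρ_m = 0.992 km × 2.08/3.39 = 0.609 km.

0.609 km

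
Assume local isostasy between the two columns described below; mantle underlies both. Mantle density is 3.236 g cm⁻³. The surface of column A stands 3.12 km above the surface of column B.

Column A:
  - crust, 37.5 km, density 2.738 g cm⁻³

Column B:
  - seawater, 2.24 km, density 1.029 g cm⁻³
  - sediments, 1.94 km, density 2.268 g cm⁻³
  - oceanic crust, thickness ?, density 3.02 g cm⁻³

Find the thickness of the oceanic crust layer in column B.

8.13 km

Take the compensation level at the base of the deeper column (depth z_c below the surface of column A) and equate Σ ρ_i t_i down to z_c; mantle fills any gap and the z_c terms cancel.
Column A: 37.5×2.738 + (z_c − 37.5)×3.236
Column B: 3.12×0 + 2.24×1.029 + 1.94×2.268 + x×3.02 + (z_c − 3.12 − 4.18 − x)×3.236
The z_c×3.236 term appears on both sides and cancels. Collect the known terms of each column as K = Σ(ρt)_known − 3.236 × (depth of known layers): K_A = 102.675 − 3.236×37.5 = −18.675; K_B = 6.70488 − 3.236×(3.12 + 4.18) = −16.91792.
Balance: K_A = K_B − x×(3.236 − 3.02), so x = (K_B − K_A)/(3.236 − 3.02) = 1.75708/0.216 = 8.13 km.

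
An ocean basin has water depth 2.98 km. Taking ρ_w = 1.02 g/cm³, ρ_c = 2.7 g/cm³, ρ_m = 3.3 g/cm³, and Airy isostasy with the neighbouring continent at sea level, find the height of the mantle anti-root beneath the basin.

In Airy isostatic equilibrium: replacing crust with seawater at the top is compensated by replacing crust with mantle at the base: d (ρ_c − ρ_w) = a (ρ_m − ρ_c).
a = d (ρ_c − ρ_w)/(ρ_m − ρ_c) = 2.98 km × 1.68/0.6 = 8.34 km.

8.34 km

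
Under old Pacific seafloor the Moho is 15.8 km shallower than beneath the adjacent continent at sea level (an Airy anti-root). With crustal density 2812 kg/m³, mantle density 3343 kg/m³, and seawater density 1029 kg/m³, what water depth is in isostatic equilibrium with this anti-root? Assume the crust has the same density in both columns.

Replacing a thickness d of crust by seawater at the top must be balanced by replacing crust with mantle at the base: d (ρ_c − ρ_w) = a (ρ_m − ρ_c).
d = a (ρ_m − ρ_c)/(ρ_c − ρ_w) = 15.8 km × 531/1783 = 4.71 km.

4.71 km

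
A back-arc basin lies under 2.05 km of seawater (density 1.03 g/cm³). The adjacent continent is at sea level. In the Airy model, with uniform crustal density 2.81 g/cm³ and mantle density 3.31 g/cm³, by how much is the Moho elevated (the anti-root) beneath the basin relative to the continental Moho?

7.3 km

For local isostatic compensation: replacing crust with seawater at the top is compensated by replacing crust with mantle at the base: d (ρ_c − ρ_w) = a (ρ_m − ρ_c).
a = d (ρ_c − ρ_w)/(ρ_m − ρ_c) = 2.05 km × 1.78/0.5 = 7.3 km.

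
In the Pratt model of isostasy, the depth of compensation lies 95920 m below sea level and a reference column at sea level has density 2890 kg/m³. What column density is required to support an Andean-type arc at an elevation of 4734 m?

2750 kg/m³

Pratt balance: ρ_ref D = ρ (D + h).
ρ = ρ_ref D/(D + h) = 2890 × 95920 m/(95920 m + 4734 m) = 2750 kg/m³.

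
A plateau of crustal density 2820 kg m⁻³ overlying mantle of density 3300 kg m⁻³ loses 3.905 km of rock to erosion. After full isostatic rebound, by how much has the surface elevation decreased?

0.568 km

Rebound u = e ρ_c/ρ_m = 3.905 km × 2820/3300 = 3.337 km.
Net surface drop = e − u = 3.905 km − 3.337 km = e (ρ_m − ρ_c)/ρ_m = 0.568 km.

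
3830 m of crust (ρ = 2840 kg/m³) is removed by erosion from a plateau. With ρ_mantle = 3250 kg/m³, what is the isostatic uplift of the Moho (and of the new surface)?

Unloading: uplift u = e ρ_c/ρ_m = 3830 m × 2840/3250 = 3350 m.

3350 m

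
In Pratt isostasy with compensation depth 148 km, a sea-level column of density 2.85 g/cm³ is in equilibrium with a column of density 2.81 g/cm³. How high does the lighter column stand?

ρ_ref D = ρ (D + h) → h = D (ρ_ref − ρ)/ρ.
h = 148 km × (2.85 − 2.81)/2.81 = 2.11 km.

2.11 km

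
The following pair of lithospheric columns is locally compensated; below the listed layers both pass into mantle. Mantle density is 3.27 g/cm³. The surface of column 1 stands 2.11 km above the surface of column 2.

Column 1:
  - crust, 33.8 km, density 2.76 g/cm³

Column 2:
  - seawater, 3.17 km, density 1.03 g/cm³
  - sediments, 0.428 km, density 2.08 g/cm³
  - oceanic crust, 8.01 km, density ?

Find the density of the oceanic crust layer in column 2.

2.93 g/cm³

Take the compensation level at the base of the deeper column (depth z_c below the surface of column 1) and equate Σ ρ_i t_i down to z_c; mantle fills any gap and the z_c terms cancel.
Column 1: 33.8×2.76 + (z_c − 33.8)×3.27
Column 2: 2.11×0 + 3.17×1.03 + 0.428×2.08 + 8.01×ρ + (z_c − 2.11 − 11.608)×3.27
The z_c×3.27 term appears on both sides and cancels. Collect the known terms of each column as K = Σ(ρt)_known − 3.27 × (depth of known layers): K_1 = 93.288 − 3.27×33.8 = −17.238; K_2 = 4.15534 − 3.27×(2.11 + 11.608) = −40.70252.
Balance: K_1 = K_2 + 8.01×ρ, so ρ = (K_1 − K_2)/8.01 = 23.4645/8.01 = 2.93 g/cm³.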